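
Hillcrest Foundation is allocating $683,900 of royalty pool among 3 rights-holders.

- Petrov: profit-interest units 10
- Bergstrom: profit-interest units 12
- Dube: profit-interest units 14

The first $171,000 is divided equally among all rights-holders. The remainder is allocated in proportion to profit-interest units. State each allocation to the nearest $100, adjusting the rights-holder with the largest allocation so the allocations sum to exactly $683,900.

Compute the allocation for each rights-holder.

$171,000 shared equally gives $57,000 per rights-holder.
Remainder $512,900 by profit-interest units (total 36): Petrov 142,472.22 → $142,500; Bergstrom 170,966.67 → $171,000; Dube 199,461.11 → $199,500.
Rounding difference −$100 on remainder applied to Dube.
Totals: Petrov $57,000 + $142,500 = $199,500; Bergstrom $57,000 + $171,000 = $228,000; Dube $57,000 + $199,400 = $256,400.

Petrov: $199,500 | Bergstrom: $228,000 | Dube: $256,400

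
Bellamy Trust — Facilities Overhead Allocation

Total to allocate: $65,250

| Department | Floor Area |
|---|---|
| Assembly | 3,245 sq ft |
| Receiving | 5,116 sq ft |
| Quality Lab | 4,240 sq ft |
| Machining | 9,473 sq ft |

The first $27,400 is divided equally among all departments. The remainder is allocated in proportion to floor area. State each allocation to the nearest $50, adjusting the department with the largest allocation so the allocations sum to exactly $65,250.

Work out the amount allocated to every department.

Assembly: $12,400 | Receiving: $15,600 | Quality Lab: $14,100 | Machining: $23,150

$27,400 shared equally gives $6,850 per department.
Remainder $37,850 by floor area (total 22,074): Assembly 5,564.16 → $5,550; Receiving 8,772.34 → $8,750; Quality Lab 7,270.27 → $7,250; Machining 16,243.23 → $16,250.
Rounding difference +$50 on remainder applied to Machining.
Totals: Assembly $6,850 + $5,550 = $12,400; Receiving $6,850 + $8,750 = $15,600; Quality Lab $6,850 + $7,250 = $14,100; Machining $6,850 + $16,300 = $23,150.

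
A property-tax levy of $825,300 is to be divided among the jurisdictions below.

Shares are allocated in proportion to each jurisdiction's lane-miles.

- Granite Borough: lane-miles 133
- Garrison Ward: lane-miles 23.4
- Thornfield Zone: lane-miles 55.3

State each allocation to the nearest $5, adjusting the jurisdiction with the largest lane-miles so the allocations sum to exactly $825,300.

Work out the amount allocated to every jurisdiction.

Lane-miles total: 133 + 23.4 + 55.3 = 211.7.
Pro-rata amounts: Granite Borough 518,492.68; Garrison Ward 91,223.52; Thornfield Zone 215,583.80.
After rounding ($5): Granite Borough $518,495; Garrison Ward $91,225; Thornfield Zone $215,585. Sum = $825,305.
Difference $825,300 − $825,305 = −$5 applied to largest lane-miles (Granite Borough): Granite Borough becomes $518,490.

Granite Borough: $518,490; Garrison Ward: $91,225; Thornfield Zone: $215,585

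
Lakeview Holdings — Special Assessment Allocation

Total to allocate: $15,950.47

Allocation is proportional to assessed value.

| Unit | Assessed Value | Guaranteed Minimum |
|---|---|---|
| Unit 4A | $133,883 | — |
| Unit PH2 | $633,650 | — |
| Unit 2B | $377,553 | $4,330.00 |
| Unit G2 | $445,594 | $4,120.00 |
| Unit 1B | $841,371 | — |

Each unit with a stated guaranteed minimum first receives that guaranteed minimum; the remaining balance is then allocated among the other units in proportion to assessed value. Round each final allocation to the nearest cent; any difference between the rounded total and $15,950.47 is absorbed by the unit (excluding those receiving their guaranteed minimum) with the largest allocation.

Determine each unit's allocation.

Fund the minimums — Unit 2B $4,330.00; Unit G2 $4,120.00. Remaining pool $7,500.47.
Remaining pool split over remaining assessed value 1,608,904: Unit 4A 624.1425 → $624.14; Unit PH2 2,953.9816 → $2,953.98; Unit 1B 3,922.3459 → $3,922.35.

Unit 4A: $624.14; Unit PH2: $2,953.98; Unit 2B: $4,330.00; Unit G2: $4,120.00; Unit 1B: $3,922.35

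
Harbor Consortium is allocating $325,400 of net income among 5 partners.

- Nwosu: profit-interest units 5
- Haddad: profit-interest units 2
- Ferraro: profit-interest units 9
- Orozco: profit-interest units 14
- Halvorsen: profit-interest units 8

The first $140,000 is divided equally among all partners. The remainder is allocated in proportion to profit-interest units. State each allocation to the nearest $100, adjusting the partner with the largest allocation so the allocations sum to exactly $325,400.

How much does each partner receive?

Nwosu: $52,400 · Haddad: $37,800 · Ferraro: $71,900 · Orozco: $96,300 · Halvorsen: $67,000

Equal tier: $140,000 ÷ 5 = $28,000 apiece.
Remainder $185,400 by profit-interest units (total 38): Nwosu 24,394.74 → $24,400; Haddad 9,757.89 → $9,800; Ferraro 43,910.53 → $43,900; Orozco 68,305.26 → $68,300; Halvorsen 39,031.58 → $39,000.
Totals: Nwosu $28,000 + $24,400 = $52,400; Haddad $28,000 + $9,800 = $37,800; Ferraro $28,000 + $43,900 = $71,900; Orozco $28,000 + $68,300 = $96,300; Halvorsen $28,000 + $39,000 = $67,000.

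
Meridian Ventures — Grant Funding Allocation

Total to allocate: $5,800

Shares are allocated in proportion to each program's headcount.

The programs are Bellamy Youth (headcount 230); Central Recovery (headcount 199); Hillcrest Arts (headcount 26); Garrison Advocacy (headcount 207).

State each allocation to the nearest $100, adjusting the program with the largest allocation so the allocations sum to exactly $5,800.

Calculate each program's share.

Bellamy Youth: $2,100; Central Recovery: $1,700; Hillcrest Arts: $200; Garrison Advocacy: $1,800

Headcount total: 662.
Proportional shares: Bellamy Youth 230/662 × $5,800 = 2,015.11; Central Recovery 199/662 × $5,800 = 1,743.50; Hillcrest Arts 26/662 × $5,800 = 227.79; Garrison Advocacy 207/662 × $5,800 = 1,813.60.
At nearest $100: Bellamy Youth $2,000; Central Recovery $1,700; Hillcrest Arts $200; Garrison Advocacy $1,800. Sum = $5,700.
Difference $5,800 − $5,700 = +$100 applied to largest allocation (Bellamy Youth): Bellamy Youth becomes $2,100.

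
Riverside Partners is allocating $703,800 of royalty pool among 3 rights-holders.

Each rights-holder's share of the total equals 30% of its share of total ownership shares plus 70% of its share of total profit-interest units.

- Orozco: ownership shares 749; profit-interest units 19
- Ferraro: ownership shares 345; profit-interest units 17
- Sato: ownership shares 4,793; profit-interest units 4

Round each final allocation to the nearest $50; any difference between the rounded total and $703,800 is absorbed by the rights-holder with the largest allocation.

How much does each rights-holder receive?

Totals — ownership shares 5,887, profit-interest units 40.
Blended shares (30% ownership shares + 70% profit-interest units): Orozco 0.3707; Ferraro 0.3151; Sato 0.3143.
Raw shares: Orozco 260,876.73; Ferraro 221,754.09; Sato 221,169.18.
At nearest $50: Orozco $260,900; Ferraro $221,750; Sato $221,150. Sum = $703,800.
No rounding difference to absorb.

Orozco: $260,900; Ferraro: $221,750; Sato: $221,150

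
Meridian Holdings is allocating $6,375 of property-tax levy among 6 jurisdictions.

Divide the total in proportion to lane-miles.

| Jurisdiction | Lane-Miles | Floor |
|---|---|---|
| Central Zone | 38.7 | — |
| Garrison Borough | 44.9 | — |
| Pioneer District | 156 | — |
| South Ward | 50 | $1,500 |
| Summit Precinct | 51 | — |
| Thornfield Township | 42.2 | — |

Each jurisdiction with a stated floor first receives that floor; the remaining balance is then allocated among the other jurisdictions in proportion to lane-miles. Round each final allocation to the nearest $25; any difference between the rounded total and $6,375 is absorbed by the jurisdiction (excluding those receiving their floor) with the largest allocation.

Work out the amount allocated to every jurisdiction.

Guaranteed amounts: South Ward $1,500. Remaining pool $4,875.
Remaining pool split over remaining lane-miles 332.8: Central Zone 566.89 → $575; Garrison Borough 657.71 → $650; Pioneer District 2,285.16 → $2,275; Summit Precinct 747.07 → $750; Thornfield Township 618.16 → $625.

Central Zone: $575; Garrison Borough: $650; Pioneer District: $2,275; South Ward: $1,500; Summit Precinct: $750; Thornfield Township: $625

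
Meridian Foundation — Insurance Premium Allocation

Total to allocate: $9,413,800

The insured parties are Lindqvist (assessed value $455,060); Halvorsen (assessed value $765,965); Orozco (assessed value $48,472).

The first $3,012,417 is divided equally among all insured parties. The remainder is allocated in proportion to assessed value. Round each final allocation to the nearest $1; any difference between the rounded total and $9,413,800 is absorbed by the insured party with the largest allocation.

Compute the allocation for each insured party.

Lindqvist: $3,298,759 | Halvorsen: $4,866,484 | Orozco: $1,248,557

$3,012,417 shared equally gives $1,004,139 per insured party.
Remainder $6,401,383 by assessed value (total 1,269,497): Lindqvist 2,294,620.11 → $2,294,620; Halvorsen 3,862,344.95 → $3,862,345; Orozco 244,417.94 → $244,418.
Totals: Lindqvist $1,004,139 + $2,294,620 = $3,298,759; Halvorsen $1,004,139 + $3,862,345 = $4,866,484; Orozco $1,004,139 + $244,418 = $1,248,557.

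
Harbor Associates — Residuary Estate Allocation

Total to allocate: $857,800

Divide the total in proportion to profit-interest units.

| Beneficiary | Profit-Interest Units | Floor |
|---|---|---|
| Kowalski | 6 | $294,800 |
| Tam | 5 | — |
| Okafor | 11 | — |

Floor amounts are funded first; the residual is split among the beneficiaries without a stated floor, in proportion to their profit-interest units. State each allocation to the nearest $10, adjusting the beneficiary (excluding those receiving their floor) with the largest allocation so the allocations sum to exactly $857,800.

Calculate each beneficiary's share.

Minimums first: Kowalski $294,800. Remaining pool $563,000.
Remaining pool split over remaining profit-interest units 16: Tam 175,937.50 → $175,940; Okafor 387,062.50 → $387,060.

Kowalski: $294,800 · Tam: $175,940 · Okafor: $387,060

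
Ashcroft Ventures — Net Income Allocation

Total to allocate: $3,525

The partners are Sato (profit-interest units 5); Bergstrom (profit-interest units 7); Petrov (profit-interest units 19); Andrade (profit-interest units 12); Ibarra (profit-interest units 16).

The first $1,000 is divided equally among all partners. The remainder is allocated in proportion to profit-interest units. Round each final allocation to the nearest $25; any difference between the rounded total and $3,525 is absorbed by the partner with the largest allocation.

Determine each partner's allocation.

Equal tier: $1,000 ÷ 5 = $200 apiece.
Remainder $2,525 by profit-interest units (total 59): Sato 213.98 → $225; Bergstrom 299.58 → $300; Petrov 813.14 → $825; Andrade 513.56 → $525; Ibarra 684.75 → $675.
Rounding difference −$25 on remainder applied to Petrov.
Totals: Sato $200 + $225 = $425; Bergstrom $200 + $300 = $500; Petrov $200 + $800 = $1,000; Andrade $200 + $525 = $725; Ibarra $200 + $675 = $875.

Sato: $425; Bergstrom: $500; Petrov: $1,000; Andrade: $725; Ibarra: $875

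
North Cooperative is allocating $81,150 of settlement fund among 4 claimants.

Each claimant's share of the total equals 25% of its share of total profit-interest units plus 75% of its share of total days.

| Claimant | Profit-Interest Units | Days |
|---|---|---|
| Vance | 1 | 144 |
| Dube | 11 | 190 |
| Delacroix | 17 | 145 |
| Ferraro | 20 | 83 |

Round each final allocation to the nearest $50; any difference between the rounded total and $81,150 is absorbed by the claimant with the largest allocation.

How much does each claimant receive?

Vance: $16,000; Dube: $25,150; Delacroix: $22,750; Ferraro: $17,250

Profit-interest units total 49; days total 562.
Combined weights (25% profit-interest units + 75% days): Vance 0.1973; Dube 0.3097; Delacroix 0.2802; Ferraro 0.2128.
Proportional shares: Vance 16,008.69; Dube 25,130.63; Delacroix 22,741.48; Ferraro 17,269.20.
Rounded to nearest $50: Vance $16,000; Dube $25,150; Delacroix $22,750; Ferraro $17,250. Sum = $81,150.
Sum already equals the total — no adjustment.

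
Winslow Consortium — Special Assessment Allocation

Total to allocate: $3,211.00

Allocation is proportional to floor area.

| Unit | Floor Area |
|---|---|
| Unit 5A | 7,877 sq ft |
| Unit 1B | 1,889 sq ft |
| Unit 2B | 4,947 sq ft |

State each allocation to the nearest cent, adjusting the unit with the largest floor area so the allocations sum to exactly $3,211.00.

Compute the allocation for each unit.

Unit 5A: $1,719.09; Unit 1B: $412.26; Unit 2B: $1,079.65

Combined floor area = 7,877 + 1,889 + 4,947 = 14,713.
Raw shares: Unit 5A 1,719.0952; Unit 1B 412.2598; Unit 2B 1,079.64501.
At nearest cent: Unit 5A $1,719.10; Unit 1B $412.26; Unit 2B $1,079.65. Sum = $3,211.01.
Difference $3,211.00 − $3,211.01 = −$0.01 applied to largest floor area (Unit 5A): Unit 5A becomes $1,719.09.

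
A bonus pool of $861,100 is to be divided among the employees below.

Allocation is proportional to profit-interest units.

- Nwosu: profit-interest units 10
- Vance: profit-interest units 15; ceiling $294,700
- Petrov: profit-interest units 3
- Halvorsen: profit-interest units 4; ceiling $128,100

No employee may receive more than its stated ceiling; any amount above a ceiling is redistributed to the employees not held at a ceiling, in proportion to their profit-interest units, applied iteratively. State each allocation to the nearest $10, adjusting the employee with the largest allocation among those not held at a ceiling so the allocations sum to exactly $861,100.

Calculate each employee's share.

Sum of profit-interest units: 32.
Proportional shares (ignoring caps): Nwosu 269,093.75; Vance 403,640.62; Petrov 80,728.12; Halvorsen 107,637.50.
Held at cap: Vance ($294,700); balance $566,400 reallocated over remaining profit-interest units 17.
Held at cap: Halvorsen ($128,100); balance $438,300 reallocated over remaining profit-interest units 13.
Remaining shares: Nwosu 337,153.85 → $337,150; Petrov 101,146.15 → $101,150.

Nwosu: $337,150 | Vance: $294,700 | Petrov: $101,150 | Halvorsen: $128,100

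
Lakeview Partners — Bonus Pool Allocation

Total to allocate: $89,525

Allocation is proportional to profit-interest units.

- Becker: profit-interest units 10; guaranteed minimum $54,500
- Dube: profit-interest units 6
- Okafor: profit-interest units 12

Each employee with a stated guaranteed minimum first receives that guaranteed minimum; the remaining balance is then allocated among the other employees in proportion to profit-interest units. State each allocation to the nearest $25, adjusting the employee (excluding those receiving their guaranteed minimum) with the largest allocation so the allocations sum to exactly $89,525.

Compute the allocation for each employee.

Guaranteed amounts: Becker $54,500. Remaining pool $35,025.
Remaining pool split over remaining profit-interest units 18: Dube 11,675.00 → $11,675; Okafor 23,350.00 → $23,350.

Becker: $54,500; Dube: $11,675; Okafor: $23,350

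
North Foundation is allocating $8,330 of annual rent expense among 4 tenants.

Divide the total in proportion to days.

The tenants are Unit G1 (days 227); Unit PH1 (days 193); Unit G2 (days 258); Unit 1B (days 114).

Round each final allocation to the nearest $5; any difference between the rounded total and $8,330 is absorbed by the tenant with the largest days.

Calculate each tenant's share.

Days total: 792.
Proportional shares: Unit G1 227/792 × $8,330 = 2,387.51; Unit PH1 193/792 × $8,330 = 2,029.91; Unit G2 258/792 × $8,330 = 2,713.56; Unit 1B 114/792 × $8,330 = 1,199.02.
Rounded to nearest $5: Unit G1 $2,390; Unit PH1 $2,030; Unit G2 $2,715; Unit 1B $1,200. Sum = $8,335.
Difference $8,330 − $8,335 = −$5 applied to largest days (Unit G2): Unit G2 becomes $2,710.

Unit G1: $2,390 | Unit PH1: $2,030 | Unit G2: $2,710 | Unit 1B: $1,200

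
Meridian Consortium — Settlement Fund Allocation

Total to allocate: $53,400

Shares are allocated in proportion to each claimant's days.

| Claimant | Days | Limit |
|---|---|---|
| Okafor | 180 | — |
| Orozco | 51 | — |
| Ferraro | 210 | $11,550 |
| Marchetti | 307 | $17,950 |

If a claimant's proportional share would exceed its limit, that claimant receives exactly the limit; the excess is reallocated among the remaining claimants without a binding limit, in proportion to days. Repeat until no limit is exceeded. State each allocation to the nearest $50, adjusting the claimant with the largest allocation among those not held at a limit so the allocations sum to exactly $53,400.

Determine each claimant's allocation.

Okafor: $18,600; Orozco: $5,300; Ferraro: $11,550; Marchetti: $17,950

Combined days = 748.
Pro-rata shares before constraints: Okafor 12,850.27; Orozco 3,640.91; Ferraro 14,991.98; Marchetti 21,916.84.
Held at cap: Ferraro ($11,550), Marchetti ($17,950); residual $23,900 reallocated over remaining days 231.
Shares after redistribution: Okafor 18,623.38 → $18,600; Orozco 5,276.62 → $5,300.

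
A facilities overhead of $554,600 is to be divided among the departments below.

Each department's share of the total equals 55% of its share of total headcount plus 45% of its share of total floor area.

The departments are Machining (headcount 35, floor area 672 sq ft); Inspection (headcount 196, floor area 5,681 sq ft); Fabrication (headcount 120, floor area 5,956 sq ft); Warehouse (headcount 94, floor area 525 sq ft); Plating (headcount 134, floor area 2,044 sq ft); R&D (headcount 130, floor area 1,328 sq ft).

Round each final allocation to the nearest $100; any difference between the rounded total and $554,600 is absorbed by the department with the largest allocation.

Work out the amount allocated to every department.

Machining: $25,400 | Inspection: $171,900 | Fabrication: $143,300 | Warehouse: $48,500 | Plating: $89,100 | R&D: $76,400

Totals — headcount 709, floor area 16,206.
Combined weights (55% headcount + 45% floor area): Machining 0.0458; Inspection 0.3098; Fabrication 0.2585; Warehouse 0.0875; Plating 0.1607; R&D 0.1377.
Raw shares: Machining 25,406.60; Inspection 171,810.79; Fabrication 143,348.60; Warehouse 48,526.14; Plating 89,127.54; R&D 76,380.34.
At nearest $100: Machining $25,400; Inspection $171,800; Fabrication $143,300; Warehouse $48,500; Plating $89,100; R&D $76,400. Sum = $554,500.
Difference $554,600 − $554,500 = +$100 applied to largest allocation (Inspection): Inspection becomes $171,900.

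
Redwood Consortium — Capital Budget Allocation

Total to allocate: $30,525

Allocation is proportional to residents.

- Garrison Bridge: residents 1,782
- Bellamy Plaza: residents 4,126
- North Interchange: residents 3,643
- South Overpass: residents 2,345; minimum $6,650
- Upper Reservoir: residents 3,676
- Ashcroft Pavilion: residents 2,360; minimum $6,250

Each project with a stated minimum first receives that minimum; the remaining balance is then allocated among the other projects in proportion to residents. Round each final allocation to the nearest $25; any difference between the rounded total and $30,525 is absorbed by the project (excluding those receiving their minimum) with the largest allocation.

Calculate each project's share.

Garrison Bridge: $2,375; Bellamy Plaza: $5,500; North Interchange: $4,850; South Overpass: $6,650; Upper Reservoir: $4,900; Ashcroft Pavilion: $6,250

Fund the minimums — South Overpass $6,650; Ashcroft Pavilion $6,250. Balance $17,625.
Balance split over remaining residents 13,227: Garrison Bridge 2,374.52 → $2,375; Bellamy Plaza 5,497.90 → $5,500; North Interchange 4,854.30 → $4,850; Upper Reservoir 4,898.28 → $4,900.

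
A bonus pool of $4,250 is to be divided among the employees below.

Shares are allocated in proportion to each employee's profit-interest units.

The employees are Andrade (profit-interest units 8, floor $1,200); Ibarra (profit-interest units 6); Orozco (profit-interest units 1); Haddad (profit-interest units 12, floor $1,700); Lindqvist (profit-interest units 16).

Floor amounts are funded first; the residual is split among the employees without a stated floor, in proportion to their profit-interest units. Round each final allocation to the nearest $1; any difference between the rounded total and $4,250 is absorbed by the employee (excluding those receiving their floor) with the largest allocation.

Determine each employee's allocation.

Andrade: $1,200 · Ibarra: $352 · Orozco: $59 · Haddad: $1,700 · Lindqvist: $939

Minimums first: Andrade $1,200; Haddad $1,700. Remaining pool $1,350.
Remaining pool split over remaining profit-interest units 23: Ibarra 352.17 → $352; Orozco 58.70 → $59; Lindqvist 939.13 → $939.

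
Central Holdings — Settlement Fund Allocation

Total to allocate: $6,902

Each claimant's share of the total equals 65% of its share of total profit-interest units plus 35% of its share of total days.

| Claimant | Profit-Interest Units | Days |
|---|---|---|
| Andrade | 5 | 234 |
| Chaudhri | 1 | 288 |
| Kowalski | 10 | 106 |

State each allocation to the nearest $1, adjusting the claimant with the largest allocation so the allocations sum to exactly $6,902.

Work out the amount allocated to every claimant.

Andrade: $2,302 | Chaudhri: $1,388 | Kowalski: $3,212

Totals — profit-interest units 16, days 628.
Composite weights (65% profit-interest units + 35% days): Andrade 0.3335; Chaudhri 0.2011; Kowalski 0.4653.
Raw shares: Andrade 2,302.09; Chaudhri 1,388.23; Kowalski 3,211.68.
Rounded to nearest $1: Andrade $2,302; Chaudhri $1,388; Kowalski $3,212. Sum = $6,902.
Rounded total matches; no reconciliation needed.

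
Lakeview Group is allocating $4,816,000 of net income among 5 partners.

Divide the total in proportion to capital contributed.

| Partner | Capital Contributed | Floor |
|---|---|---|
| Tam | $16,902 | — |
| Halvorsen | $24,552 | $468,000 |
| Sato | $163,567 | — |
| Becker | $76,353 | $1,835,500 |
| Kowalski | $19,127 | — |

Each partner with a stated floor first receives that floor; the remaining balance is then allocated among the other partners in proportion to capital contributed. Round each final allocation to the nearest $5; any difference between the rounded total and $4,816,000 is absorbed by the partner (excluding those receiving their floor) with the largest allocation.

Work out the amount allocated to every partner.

Minimums first: Halvorsen $468,000; Becker $1,835,500. Balance $2,512,500.
Balance split over remaining capital contributed 199,596: Tam 212,761.15 → $212,760; Sato 2,058,969.56 → $2,058,970; Kowalski 240,769.29 → $240,770.

Tam: $212,760 · Halvorsen: $468,000 · Sato: $2,058,970 · Becker: $1,835,500 · Kowalski: $240,770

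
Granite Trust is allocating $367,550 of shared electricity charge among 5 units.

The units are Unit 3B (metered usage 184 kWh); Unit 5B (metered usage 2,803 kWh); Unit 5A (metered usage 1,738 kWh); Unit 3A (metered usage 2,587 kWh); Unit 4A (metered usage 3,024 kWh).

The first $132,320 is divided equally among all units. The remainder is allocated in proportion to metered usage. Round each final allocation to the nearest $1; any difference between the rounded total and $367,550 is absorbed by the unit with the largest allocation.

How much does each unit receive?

$132,320 shared equally gives $26,464 per unit.
Remainder $235,230 by metered usage (total 10,336): Unit 3B 4,187.53 → $4,188; Unit 5B 63,791.57 → $63,792; Unit 5A 39,553.96 → $39,554; Unit 3A 58,875.77 → $58,876; Unit 4A 68,821.16 → $68,821.
Rounding difference −$1 on remainder applied to Unit 4A.
Totals: Unit 3B $26,464 + $4,188 = $30,652; Unit 5B $26,464 + $63,792 = $90,256; Unit 5A $26,464 + $39,554 = $66,018; Unit 3A $26,464 + $58,876 = $85,340; Unit 4A $26,464 + $68,820 = $95,284.

Unit 3B: $30,652 | Unit 5B: $90,256 | Unit 5A: $66,018 | Unit 3A: $85,340 | Unit 4A: $95,284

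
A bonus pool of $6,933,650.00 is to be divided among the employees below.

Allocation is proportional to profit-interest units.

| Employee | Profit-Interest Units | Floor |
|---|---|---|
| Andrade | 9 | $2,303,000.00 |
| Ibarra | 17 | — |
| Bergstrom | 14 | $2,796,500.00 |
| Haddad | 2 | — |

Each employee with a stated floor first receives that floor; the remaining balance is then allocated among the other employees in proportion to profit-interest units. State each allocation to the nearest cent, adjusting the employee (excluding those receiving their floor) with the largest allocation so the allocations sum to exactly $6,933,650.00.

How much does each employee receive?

Andrade: $2,303,000.00 | Ibarra: $1,641,081.58 | Bergstrom: $2,796,500.00 | Haddad: $193,068.42

Minimums first: Andrade $2,303,000.00; Bergstrom $2,796,500.00. Balance $1,834,150.00.
Balance split over remaining profit-interest units 19: Ibarra 1,641,081.5789 → $1,641,081.58; Haddad 193,068.4211 → $193,068.42.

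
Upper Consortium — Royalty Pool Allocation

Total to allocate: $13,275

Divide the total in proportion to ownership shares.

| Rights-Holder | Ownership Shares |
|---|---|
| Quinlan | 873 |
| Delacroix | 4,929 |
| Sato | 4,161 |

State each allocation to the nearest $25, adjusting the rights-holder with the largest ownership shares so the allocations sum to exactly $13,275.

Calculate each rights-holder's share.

Ownership shares total: 9,963.
Raw shares: Quinlan 873/9,963 × $13,275 = 1,163.21; Delacroix 4,929/9,963 × $13,275 = 6,567.55; Sato 4,161/9,963 × $13,275 = 5,544.24.
At nearest $25: Quinlan $1,175; Delacroix $6,575; Sato $5,550. Sum = $13,300.
Difference $13,275 − $13,300 = −$25 applied to largest ownership shares (Delacroix): Delacroix becomes $6,550.

Quinlan: $1,175 | Delacroix: $6,550 | Sato: $5,550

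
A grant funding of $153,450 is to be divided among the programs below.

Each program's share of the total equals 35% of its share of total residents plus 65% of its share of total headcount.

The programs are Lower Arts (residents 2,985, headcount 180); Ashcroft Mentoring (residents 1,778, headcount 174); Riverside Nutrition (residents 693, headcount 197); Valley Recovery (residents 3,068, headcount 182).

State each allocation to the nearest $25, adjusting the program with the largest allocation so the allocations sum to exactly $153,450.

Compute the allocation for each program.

Lower Arts: $43,300 · Ashcroft Mentoring: $34,875 · Riverside Nutrition: $31,175 · Valley Recovery: $44,100

Totals — residents 8,524, headcount 733.
Composite weights (35% residents + 65% headcount): Lower Arts 0.2822; Ashcroft Mentoring 0.2273; Riverside Nutrition 0.2031; Valley Recovery 0.2874.
Raw shares: Lower Arts 43,301.09; Ashcroft Mentoring 34,879.65; Riverside Nutrition 31,173.06; Valley Recovery 44,096.20.
At nearest $25: Lower Arts $43,300; Ashcroft Mentoring $34,875; Riverside Nutrition $31,175; Valley Recovery $44,100. Sum = $153,450.
Rounded total matches; no reconciliation needed.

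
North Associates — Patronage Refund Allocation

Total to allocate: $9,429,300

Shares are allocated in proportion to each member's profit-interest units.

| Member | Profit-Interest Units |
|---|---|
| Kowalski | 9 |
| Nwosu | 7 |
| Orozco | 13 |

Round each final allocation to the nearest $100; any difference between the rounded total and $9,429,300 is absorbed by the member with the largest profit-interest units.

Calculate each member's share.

Kowalski: $2,926,300; Nwosu: $2,276,000; Orozco: $4,227,000

Total profit-interest units = 29.
Pro-rata amounts: Kowalski 9/29 × $9,429,300 = 2,926,334.48; Nwosu 7/29 × $9,429,300 = 2,276,037.93; Orozco 13/29 × $9,429,300 = 4,226,927.59.
At nearest $100: Kowalski $2,926,300; Nwosu $2,276,000; Orozco $4,226,900. Sum = $9,429,200.
Difference $9,429,300 − $9,429,200 = +$100 applied to largest profit-interest units (Orozco): Orozco becomes $4,227,000.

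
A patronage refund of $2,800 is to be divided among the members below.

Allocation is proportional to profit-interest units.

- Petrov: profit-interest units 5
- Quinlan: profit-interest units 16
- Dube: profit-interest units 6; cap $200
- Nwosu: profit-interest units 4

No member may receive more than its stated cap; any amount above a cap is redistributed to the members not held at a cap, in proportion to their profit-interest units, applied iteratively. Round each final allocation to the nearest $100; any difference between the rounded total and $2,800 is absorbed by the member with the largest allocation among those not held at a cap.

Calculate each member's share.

Petrov: $500; Quinlan: $1,700; Dube: $200; Nwosu: $400

Total profit-interest units = 31.
Proportional shares (ignoring caps): Petrov 451.61; Quinlan 1,445.16; Dube 541.94; Nwosu 361.29.
Cap binds for Dube ($200); remaining pool $2,600 reallocated over remaining profit-interest units 25.
Shares after redistribution: Petrov 520.00 → $500; Quinlan 1,664.00 → $1,700; Nwosu 416.00 → $400.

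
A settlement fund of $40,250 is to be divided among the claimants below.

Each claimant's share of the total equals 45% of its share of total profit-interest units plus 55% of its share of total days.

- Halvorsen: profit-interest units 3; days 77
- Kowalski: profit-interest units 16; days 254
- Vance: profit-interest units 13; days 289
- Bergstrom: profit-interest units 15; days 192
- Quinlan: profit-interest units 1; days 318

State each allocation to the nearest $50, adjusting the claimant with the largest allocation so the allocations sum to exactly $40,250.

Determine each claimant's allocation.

Totals — profit-interest units 48, days 1,130.
Combined weights (45% profit-interest units + 55% days): Halvorsen 0.0656; Kowalski 0.2736; Vance 0.2625; Bergstrom 0.2341; Quinlan 0.1642.
Pro-rata amounts: Halvorsen 2,640.52; Kowalski 11,013.54; Vance 10,567.18; Bergstrom 9,421.57; Quinlan 6,607.19.
Rounded to nearest $50: Halvorsen $2,650; Kowalski $11,000; Vance $10,550; Bergstrom $9,400; Quinlan $6,600. Sum = $40,200.
Difference $40,250 − $40,200 = +$50 applied to largest allocation (Kowalski): Kowalski becomes $11,050.

Halvorsen: $2,650; Kowalski: $11,050; Vance: $10,550; Bergstrom: $9,400; Quinlan: $6,600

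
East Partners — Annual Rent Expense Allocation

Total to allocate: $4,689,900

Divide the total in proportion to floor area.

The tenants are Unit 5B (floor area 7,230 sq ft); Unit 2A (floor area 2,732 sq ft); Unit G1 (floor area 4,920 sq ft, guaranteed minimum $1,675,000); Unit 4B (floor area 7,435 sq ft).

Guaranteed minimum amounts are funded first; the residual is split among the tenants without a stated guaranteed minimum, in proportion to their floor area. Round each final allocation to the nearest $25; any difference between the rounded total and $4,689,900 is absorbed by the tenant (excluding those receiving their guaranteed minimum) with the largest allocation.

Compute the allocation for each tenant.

Guaranteed amounts: Unit G1 $1,675,000. Remaining pool $3,014,900.
Remaining pool split over remaining floor area 17,397: Unit 5B 1,252,958.96 → $1,252,950; Unit 2A 473,455.58 → $473,450; Unit 4B 1,288,485.46 → $1,288,475.
Rounding difference +$25 applied to Unit 4B → $1,288,500.

Unit 5B: $1,252,950 · Unit 2A: $473,450 · Unit G1: $1,675,000 · Unit 4B: $1,288,500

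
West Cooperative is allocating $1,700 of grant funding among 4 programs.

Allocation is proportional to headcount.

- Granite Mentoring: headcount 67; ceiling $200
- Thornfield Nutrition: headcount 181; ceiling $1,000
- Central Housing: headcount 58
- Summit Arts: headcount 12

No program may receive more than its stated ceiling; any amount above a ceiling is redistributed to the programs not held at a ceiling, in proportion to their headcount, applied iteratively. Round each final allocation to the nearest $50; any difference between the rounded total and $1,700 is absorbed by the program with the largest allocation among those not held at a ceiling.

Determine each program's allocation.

Headcount total: 318.
Unconstrained shares: Granite Mentoring 358.18; Thornfield Nutrition 967.61; Central Housing 310.06; Summit Arts 64.15.
Held at cap: Granite Mentoring ($200); remaining pool $1,500 reallocated over remaining headcount 251.
Held at cap: Thornfield Nutrition ($1,000); remaining pool $500 reallocated over remaining headcount 70.
Redistributed shares: Central Housing 414.29 → $400; Summit Arts 85.71 → $100.

Granite Mentoring: $200 | Thornfield Nutrition: $1,000 | Central Housing: $400 | Summit Arts: $100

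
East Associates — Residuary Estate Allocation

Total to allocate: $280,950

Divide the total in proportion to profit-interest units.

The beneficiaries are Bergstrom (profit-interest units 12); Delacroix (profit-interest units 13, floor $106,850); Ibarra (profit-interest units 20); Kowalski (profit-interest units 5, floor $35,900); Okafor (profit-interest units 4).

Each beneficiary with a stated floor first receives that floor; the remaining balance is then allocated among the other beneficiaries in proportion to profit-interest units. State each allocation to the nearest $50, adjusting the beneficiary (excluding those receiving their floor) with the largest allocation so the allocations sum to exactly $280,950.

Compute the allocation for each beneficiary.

Fund the minimums — Delacroix $106,850; Kowalski $35,900. Balance $138,200.
Balance split over remaining profit-interest units 36: Bergstrom 46,066.67 → $46,050; Ibarra 76,777.78 → $76,800; Okafor 15,355.56 → $15,350.

Bergstrom: $46,050; Delacroix: $106,850; Ibarra: $76,800; Kowalski: $35,900; Okafor: $15,350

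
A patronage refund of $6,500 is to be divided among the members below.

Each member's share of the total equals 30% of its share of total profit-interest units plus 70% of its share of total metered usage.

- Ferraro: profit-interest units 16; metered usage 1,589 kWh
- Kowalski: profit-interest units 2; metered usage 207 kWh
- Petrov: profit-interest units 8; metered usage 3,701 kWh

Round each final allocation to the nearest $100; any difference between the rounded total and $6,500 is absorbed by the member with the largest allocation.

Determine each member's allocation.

Totals — profit-interest units 26, metered usage 5,497.
Combined weights (30% profit-interest units + 70% metered usage): Ferraro 0.3870; Kowalski 0.0494; Petrov 0.5636.
Proportional shares: Ferraro 2,515.25; Kowalski 321.34; Petrov 3,663.41.
At nearest $100: Ferraro $2,500; Kowalski $300; Petrov $3,700. Sum = $6,500.
No rounding difference to absorb.

Ferraro: $2,500 · Kowalski: $300 · Petrov: $3,700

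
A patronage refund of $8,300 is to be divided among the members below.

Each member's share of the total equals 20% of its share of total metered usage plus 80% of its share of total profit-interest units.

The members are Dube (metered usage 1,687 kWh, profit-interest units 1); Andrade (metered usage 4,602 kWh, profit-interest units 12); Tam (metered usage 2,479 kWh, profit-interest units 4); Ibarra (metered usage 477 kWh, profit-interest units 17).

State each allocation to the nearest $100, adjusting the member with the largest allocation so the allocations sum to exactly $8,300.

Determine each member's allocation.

Dube: $500 · Andrade: $3,200 · Tam: $1,200 · Ibarra: $3,400

Metered usage total 9,245; profit-interest units total 34.
Composite weights (20% metered usage + 80% profit-interest units): Dube 0.0600; Andrade 0.3819; Tam 0.1477; Ibarra 0.4103.
Unrounded shares: Dube 498.21; Andrade 3,169.85; Tam 1,226.30; Ibarra 3,405.65.
Rounded to nearest $100: Dube $500; Andrade $3,200; Tam $1,200; Ibarra $3,400. Sum = $8,300.
Sum already equals the total — no adjustment.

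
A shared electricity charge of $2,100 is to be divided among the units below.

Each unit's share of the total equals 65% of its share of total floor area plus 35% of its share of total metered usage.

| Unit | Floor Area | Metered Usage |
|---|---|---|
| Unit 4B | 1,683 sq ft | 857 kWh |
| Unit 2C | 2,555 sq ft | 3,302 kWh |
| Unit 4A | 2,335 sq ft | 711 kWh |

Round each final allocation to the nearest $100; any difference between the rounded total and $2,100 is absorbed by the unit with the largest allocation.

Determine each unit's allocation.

Floor area total 6,573; metered usage total 4,870.
Combined weights (65% floor area + 35% metered usage): Unit 4B 0.2280; Unit 2C 0.4900; Unit 4A 0.2820.
Unrounded shares: Unit 4B 478.85; Unit 2C 1,028.94; Unit 4A 592.21.
At nearest $100: Unit 4B $500; Unit 2C $1,000; Unit 4A $600. Sum = $2,100.
Rounded total matches; no reconciliation needed.

Unit 4B: $500 · Unit 2C: $1,000 · Unit 4A: $600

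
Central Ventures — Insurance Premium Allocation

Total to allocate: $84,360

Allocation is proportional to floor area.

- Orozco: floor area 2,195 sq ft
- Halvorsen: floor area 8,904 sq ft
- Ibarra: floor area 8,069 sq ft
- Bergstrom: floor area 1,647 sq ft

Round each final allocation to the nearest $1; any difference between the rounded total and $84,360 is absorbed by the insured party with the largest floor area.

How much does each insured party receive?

Sum of floor area: 2,195 + 8,904 + 8,069 + 1,647 = 20,815.
Pro-rata amounts: Orozco 8,896.00; Halvorsen 36,086.55; Ibarra 32,702.42; Bergstrom 6,675.04.
After rounding ($1): Orozco $8,896; Halvorsen $36,087; Ibarra $32,702; Bergstrom $6,675. Sum = $84,360.
No rounding difference to absorb.

Orozco: $8,896 · Halvorsen: $36,087 · Ibarra: $32,702 · Bergstrom: $6,675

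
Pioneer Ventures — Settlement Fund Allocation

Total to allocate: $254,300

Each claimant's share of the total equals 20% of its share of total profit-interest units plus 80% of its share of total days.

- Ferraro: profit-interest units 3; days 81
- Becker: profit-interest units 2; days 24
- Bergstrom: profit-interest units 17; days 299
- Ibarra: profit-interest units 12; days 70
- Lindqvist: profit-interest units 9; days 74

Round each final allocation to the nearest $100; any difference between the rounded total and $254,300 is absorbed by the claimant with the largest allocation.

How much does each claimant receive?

Ferraro: $33,600 · Becker: $11,300 · Bergstrom: $131,100 · Ibarra: $40,200 · Lindqvist: $38,100

Profit-interest units total 43; days total 548.
Blended shares (20% profit-interest units + 80% days): Ferraro 0.1322; Becker 0.0443; Bergstrom 0.5156; Ibarra 0.1580; Lindqvist 0.1499.
Raw shares: Ferraro 33,618.88; Becker 11,275.36; Bergstrom 131,108.46; Ibarra 40,180.35; Lindqvist 38,116.94.
Rounded to nearest $100: Ferraro $33,600; Becker $11,300; Bergstrom $131,100; Ibarra $40,200; Lindqvist $38,100. Sum = $254,300.
Rounded total matches; no reconciliation needed.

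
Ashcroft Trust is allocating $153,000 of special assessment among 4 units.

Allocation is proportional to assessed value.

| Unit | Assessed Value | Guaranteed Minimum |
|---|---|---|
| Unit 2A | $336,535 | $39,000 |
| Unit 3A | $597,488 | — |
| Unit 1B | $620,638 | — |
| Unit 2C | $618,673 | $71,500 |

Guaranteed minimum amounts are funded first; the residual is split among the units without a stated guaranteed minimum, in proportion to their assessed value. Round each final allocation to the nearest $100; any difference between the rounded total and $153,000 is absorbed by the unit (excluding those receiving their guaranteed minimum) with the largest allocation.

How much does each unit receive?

Fund the minimums — Unit 2A $39,000; Unit 2C $71,500. Residual $42,500.
Residual split over remaining assessed value 1,218,126: Unit 3A 20,846.15 → $20,800; Unit 1B 21,653.85 → $21,700.

Unit 2A: $39,000; Unit 3A: $20,800; Unit 1B: $21,700; Unit 2C: $71,500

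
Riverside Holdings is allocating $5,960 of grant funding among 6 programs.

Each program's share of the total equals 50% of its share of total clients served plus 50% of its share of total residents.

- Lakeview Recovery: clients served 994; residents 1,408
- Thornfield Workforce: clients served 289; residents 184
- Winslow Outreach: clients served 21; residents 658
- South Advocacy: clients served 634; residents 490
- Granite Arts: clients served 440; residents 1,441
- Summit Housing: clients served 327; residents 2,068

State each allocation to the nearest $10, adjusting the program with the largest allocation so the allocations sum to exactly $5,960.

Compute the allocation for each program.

Lakeview Recovery: $1,760; Thornfield Workforce: $410; Winslow Outreach: $340; South Advocacy: $930; Granite Arts: $1,170; Summit Housing: $1,350

Totals — clients served 2,705, residents 6,249.
Composite weights (50% clients served + 50% residents): Lakeview Recovery 0.2964; Thornfield Workforce 0.0681; Winslow Outreach 0.0565; South Advocacy 0.1564; Granite Arts 0.1966; Summit Housing 0.2259.
Unrounded shares: Lakeview Recovery 1,766.50; Thornfield Workforce 406.13; Winslow Outreach 336.92; South Advocacy 932.12; Granite Arts 1,171.91; Summit Housing 1,346.42.
After rounding ($10): Lakeview Recovery $1,770; Thornfield Workforce $410; Winslow Outreach $340; South Advocacy $930; Granite Arts $1,170; Summit Housing $1,350. Sum = $5,970.
Difference $5,960 − $5,970 = −$10 applied to largest allocation (Lakeview Recovery): Lakeview Recovery becomes $1,760.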